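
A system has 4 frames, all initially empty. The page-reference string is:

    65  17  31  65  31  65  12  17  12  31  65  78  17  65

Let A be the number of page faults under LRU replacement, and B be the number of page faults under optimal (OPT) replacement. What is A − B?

1

Under LRU: F F F . . . F . . . . F F . → 6 faults.
Under OPT: F F F . . . F . . . . F . . → 5 faults.
A − B = 6 − 5 = 1.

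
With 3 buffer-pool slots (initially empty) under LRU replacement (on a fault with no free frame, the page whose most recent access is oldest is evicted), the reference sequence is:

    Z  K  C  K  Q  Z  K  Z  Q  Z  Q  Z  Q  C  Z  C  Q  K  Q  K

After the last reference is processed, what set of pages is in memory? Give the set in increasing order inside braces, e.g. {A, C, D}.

Z: miss, frames {Z}
K: miss, frames {Z,K}
C: miss, frames {Z,K,C}
K: hit
Q: miss, evict Z, frames {C,K,Q}
Z: miss, evict C, frames {K,Q,Z}
K: hit
Z: hit
Q: hit
Z: hit
Q: hit
Z: hit
Q: hit
C: miss, evict K, frames {Z,Q,C}
Z: hit
C: hit
Q: hit
K: miss, evict Z, frames {C,Q,K}
Q: hit
K: hit

{C, K, Q}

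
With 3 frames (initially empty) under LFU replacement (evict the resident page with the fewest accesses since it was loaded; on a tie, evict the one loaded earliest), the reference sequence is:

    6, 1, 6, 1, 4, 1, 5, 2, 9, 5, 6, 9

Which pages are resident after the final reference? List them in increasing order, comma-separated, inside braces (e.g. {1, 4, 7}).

{1, 6, 9}

6: fault, frames {6}
1: fault, frames {6,1}
6: hit
1: hit
4: fault, frames {6,1,4}
1: hit
5: fault, evict 4, frames {6,1,5}
2: fault, evict 5, frames {6,1,2}
9: fault, evict 2, frames {6,1,9}
5: fault, evict 9, frames {6,1,5}
6: hit
9: fault, evict 5, frames {6,1,9}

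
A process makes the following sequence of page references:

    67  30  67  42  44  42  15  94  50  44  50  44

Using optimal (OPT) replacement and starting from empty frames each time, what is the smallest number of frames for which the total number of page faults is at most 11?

2

f=1: 12 faults
f=2: 7 faults
f=3: 7 faults
f=4: 7 faults
f=5: 7 faults
f=6: 7 faults
f=7: 7 faults
Smallest f with faults ≤ 11 is 2.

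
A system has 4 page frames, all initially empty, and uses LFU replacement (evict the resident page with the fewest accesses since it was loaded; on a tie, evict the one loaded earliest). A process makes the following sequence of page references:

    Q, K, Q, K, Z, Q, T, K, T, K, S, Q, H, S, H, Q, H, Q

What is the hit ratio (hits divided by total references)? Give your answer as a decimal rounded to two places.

0.56

Q → miss, frames {Q}
K → miss, frames {Q,K}
Q → hit
K → hit
Z → miss, frames {Q,K,Z}
Q → hit
T → miss, frames {Q,K,Z,T}
K → hit
T → hit
K → hit
S → miss, evict Z, frames {Q,K,T,S}
Q → hit
H → miss, evict S, frames {Q,K,T,H}
S → miss, evict H, frames {Q,K,T,S}
H → miss, evict S, frames {Q,K,T,H}
Q → hit
H → hit
Q → hit
Hits: 10 of 18 references → 10/18 = 0.5556.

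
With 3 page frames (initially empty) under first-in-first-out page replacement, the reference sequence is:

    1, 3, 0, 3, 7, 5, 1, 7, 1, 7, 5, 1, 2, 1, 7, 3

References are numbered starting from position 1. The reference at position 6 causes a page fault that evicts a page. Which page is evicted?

3

pos 1: 1 → fault, frames {1}
pos 2: 3 → fault, frames {1,3}
pos 3: 0 → fault, frames {1,3,0}
pos 4: 3 → hit
pos 5: 7 → fault, evict 1, frames {3,0,7}
pos 6: 5 → fault, evict 3, frames {0,7,5}
At position 6, page 3 is evicted.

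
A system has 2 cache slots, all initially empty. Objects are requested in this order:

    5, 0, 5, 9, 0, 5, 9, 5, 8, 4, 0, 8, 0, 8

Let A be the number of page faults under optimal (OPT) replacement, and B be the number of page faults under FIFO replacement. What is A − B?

-1

Under OPT: F F . F . F . . F F F . . . → 7 faults.
Under FIFO: F F . F . F . . F F F F . . → 8 faults.
A − B = 7 − 8 = -1.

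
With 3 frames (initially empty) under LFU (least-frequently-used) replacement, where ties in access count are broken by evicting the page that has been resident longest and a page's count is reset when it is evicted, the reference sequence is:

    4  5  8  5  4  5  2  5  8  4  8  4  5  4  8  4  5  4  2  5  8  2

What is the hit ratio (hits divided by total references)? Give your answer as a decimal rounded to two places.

0.64

4 → miss, frames {4}
5 → miss, frames {4,5}
8 → miss, frames {4,5,8}
5 → hit
4 → hit
5 → hit
2 → miss, evict 8, frames {4,5,2}
5 → hit
8 → miss, evict 2, frames {4,5,8}
4 → hit
8 → hit
4 → hit
5 → hit
4 → hit
8 → hit
4 → hit
5 → hit
4 → hit
2 → miss, evict 8, frames {4,5,2}
5 → hit
8 → miss, evict 2, frames {4,5,8}
2 → miss, evict 8, frames {4,5,2}
Hits: 14 of 22 references → 14/22 = 0.6364.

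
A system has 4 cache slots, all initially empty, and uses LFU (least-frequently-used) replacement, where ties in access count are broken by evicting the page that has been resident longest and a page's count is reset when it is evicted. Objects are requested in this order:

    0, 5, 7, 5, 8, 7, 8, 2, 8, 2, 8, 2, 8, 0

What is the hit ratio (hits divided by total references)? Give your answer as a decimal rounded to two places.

0: miss, frames {0}
5: miss, frames {0,5}
7: miss, frames {0,5,7}
5: hit
8: miss, frames {0,5,7,8}
7: hit
8: hit
2: miss, evict 0, frames {5,7,8,2}
8: hit
2: hit
8: hit
2: hit
8: hit
0: miss, evict 5, frames {7,8,2,0}
Hits: 8 of 14 references → 8/14 = 0.5714.

0.57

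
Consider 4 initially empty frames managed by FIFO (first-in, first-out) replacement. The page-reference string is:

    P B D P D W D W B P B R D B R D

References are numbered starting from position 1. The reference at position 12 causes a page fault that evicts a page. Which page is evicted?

pos 1: P: miss, frames [P]
pos 2: B: miss, frames [P, B]
pos 3: D: miss, frames [P, B, D]
pos 4: P: hit
pos 5: D: hit
pos 6: W: miss, frames [P, B, D, W]
pos 7: D: hit
pos 8: W: hit
pos 9: B: hit
pos 10: P: hit
pos 11: B: hit
pos 12: R: miss, evict P, frames [B, D, W, R]
At position 12, page P is evicted.

P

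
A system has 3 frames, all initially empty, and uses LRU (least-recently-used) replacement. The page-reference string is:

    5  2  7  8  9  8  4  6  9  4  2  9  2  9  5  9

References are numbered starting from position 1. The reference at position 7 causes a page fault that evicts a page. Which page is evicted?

pos 1: 5 → fault, frames [5]
pos 2: 2 → fault, frames [5, 2]
pos 3: 7 → fault, frames [5, 2, 7]
pos 4: 8 → fault, evict 5, frames [2, 7, 8]
pos 5: 9 → fault, evict 2, frames [7, 8, 9]
pos 6: 8 → hit
pos 7: 4 → fault, evict 7, frames [9, 8, 4]
At position 7, page 7 is evicted.

7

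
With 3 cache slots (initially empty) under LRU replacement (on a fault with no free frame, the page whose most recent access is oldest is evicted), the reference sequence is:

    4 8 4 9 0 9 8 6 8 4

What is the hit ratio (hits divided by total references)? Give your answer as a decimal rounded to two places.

0.30

4: fault, frames [4]
8: fault, frames [4, 8]
4: hit
9: fault, frames [8, 4, 9]
0: fault, evict 8, frames [4, 9, 0]
9: hit
8: fault, evict 4, frames [0, 9, 8]
6: fault, evict 0, frames [9, 8, 6]
8: hit
4: fault, evict 9, frames [6, 8, 4]
Hits: 3 of 10 references → 3/10 = 0.3000.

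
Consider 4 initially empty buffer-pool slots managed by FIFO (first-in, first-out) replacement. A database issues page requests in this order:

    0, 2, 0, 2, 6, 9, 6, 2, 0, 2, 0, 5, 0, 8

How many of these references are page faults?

0 → miss, frames [0]
2 → miss, frames [0, 2]
0 → hit
2 → hit
6 → miss, frames [0, 2, 6]
9 → miss, frames [0, 2, 6, 9]
6 → hit
2 → hit
0 → hit
2 → hit
0 → hit
5 → miss, evict 0, frames [2, 6, 9, 5]
0 → miss, evict 2, frames [6, 9, 5, 0]
8 → miss, evict 6, frames [9, 5, 0, 8]
Page faults: 7.

7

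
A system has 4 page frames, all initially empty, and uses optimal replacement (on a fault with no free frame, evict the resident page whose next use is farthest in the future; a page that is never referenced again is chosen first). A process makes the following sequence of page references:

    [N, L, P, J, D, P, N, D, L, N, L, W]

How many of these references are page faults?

N: miss, frames {N}
L: miss, frames {N,L}
P: miss, frames {N,L,P}
J: miss, frames {N,L,P,J}
D: miss, evict J, frames {N,L,P,D}
P: hit
N: hit
D: hit
L: hit
N: hit
L: hit
W: miss, evict D, frames {N,L,P,W}
Page faults: 6.

6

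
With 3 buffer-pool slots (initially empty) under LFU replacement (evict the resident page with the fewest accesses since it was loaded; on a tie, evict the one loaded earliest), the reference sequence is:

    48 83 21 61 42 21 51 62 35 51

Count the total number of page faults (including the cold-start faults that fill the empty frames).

9

48 → fault, frames {48}
83 → fault, frames {48,83}
21 → fault, frames {48,83,21}
61 → fault, evict 48, frames {83,21,61}
42 → fault, evict 83, frames {21,61,42}
21 → hit
51 → fault, evict 61, frames {21,42,51}
62 → fault, evict 42, frames {21,51,62}
35 → fault, evict 51, frames {21,62,35}
51 → fault, evict 62, frames {21,35,51}
Page faults: 9.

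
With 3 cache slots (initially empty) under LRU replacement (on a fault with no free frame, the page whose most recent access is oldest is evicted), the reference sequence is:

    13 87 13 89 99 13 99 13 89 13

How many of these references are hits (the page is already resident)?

13 → miss, frames {13}
87 → miss, frames {13,87}
13 → hit
89 → miss, frames {87,13,89}
99 → miss, evict 87, frames {13,89,99}
13 → hit
99 → hit
13 → hit
89 → hit
13 → hit
Hits: 6.

6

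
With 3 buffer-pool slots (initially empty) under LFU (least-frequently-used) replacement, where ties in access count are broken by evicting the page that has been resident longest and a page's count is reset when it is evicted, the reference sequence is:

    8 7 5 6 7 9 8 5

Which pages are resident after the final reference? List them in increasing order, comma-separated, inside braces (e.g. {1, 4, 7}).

8 -> fault, frames [8]
7 -> fault, frames [8, 7]
5 -> fault, frames [8, 7, 5]
6 -> fault, evict 8, frames [7, 5, 6]
7 -> hit
9 -> fault, evict 5, frames [7, 6, 9]
8 -> fault, evict 6, frames [7, 9, 8]
5 -> fault, evict 9, frames [7, 8, 5]

{5, 7, 8}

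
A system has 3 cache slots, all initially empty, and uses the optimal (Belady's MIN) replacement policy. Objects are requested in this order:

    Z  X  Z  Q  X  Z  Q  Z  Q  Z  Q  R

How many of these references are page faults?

Z: miss, frames (Z)
X: miss, frames (Z X)
Z: hit
Q: miss, frames (Z X Q)
X: hit
Z: hit
Q: hit
Z: hit
Q: hit
Z: hit
Q: hit
R: miss, evict Q, frames (Z X R)
Page faults: 4.

4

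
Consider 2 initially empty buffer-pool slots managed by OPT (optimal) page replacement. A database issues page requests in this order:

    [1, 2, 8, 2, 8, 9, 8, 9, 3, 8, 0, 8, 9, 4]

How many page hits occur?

1: fault, frames {1}
2: fault, frames {1,2}
8: fault, evict 1, frames {2,8}
2: hit
8: hit
9: fault, evict 2, frames {8,9}
8: hit
9: hit
3: fault, evict 9, frames {8,3}
8: hit
0: fault, evict 3, frames {8,0}
8: hit
9: fault, evict 0, frames {8,9}
4: fault, evict 9, frames {8,4}
Hits: 6.

6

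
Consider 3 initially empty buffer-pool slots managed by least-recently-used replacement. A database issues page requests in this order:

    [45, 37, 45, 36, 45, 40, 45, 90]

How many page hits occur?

3

45 -> miss, frames [45]
37 -> miss, frames [45, 37]
45 -> hit
36 -> miss, frames [37, 45, 36]
45 -> hit
40 -> miss, evict 37, frames [36, 45, 40]
45 -> hit
90 -> miss, evict 36, frames [40, 45, 90]
Hits: 3.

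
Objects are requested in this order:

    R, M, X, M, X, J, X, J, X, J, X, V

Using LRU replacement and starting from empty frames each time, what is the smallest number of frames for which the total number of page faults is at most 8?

f=1: 12 faults
f=2: 5 faults
f=3: 5 faults
f=4: 5 faults
f=5: 5 faults
Smallest f with faults ≤ 8 is 2.

2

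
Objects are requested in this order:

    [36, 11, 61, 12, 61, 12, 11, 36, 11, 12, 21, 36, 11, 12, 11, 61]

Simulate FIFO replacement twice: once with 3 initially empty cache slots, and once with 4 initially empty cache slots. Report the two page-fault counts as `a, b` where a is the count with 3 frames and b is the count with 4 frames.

3 frames: F F F F . . . F F . F . . F . F → 9 faults.
4 frames: F F F F . . . . . . F F F . . F → 8 faults.
8 < 9: adding a frame reduced faults, as is typical.

9, 8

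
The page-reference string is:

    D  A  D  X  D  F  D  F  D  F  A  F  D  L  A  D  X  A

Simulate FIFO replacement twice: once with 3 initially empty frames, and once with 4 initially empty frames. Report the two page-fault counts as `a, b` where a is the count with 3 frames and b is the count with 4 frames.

3 frames: F F . F . F F . . . F . . F . . F . → 8 faults.
4 frames: F F . F . F . . . . . . . F . F . F → 7 faults.
7 < 8: adding a frame reduced faults, as is typical.

8, 7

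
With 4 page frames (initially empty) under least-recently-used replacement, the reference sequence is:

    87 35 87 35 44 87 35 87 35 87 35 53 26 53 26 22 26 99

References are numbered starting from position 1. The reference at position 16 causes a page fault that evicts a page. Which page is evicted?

pos 1: 87 → miss, frames (87)
pos 2: 35 → miss, frames (87 35)
pos 3: 87 → hit
pos 4: 35 → hit
pos 5: 44 → miss, frames (87 35 44)
pos 6: 87 → hit
pos 7: 35 → hit
pos 8: 87 → hit
pos 9: 35 → hit
pos 10: 87 → hit
pos 11: 35 → hit
pos 12: 53 → miss, frames (44 87 35 53)
pos 13: 26 → miss, evict 44, frames (87 35 53 26)
pos 14: 53 → hit
pos 15: 26 → hit
pos 16: 22 → miss, evict 87, frames (35 53 26 22)
At position 16, page 87 is evicted.

87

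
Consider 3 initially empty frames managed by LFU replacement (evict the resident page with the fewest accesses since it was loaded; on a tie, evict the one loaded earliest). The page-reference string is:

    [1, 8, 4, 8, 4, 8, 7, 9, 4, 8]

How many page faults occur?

5

1 -> miss, frames [1]
8 -> miss, frames [1, 8]
4 -> miss, frames [1, 8, 4]
8 -> hit
4 -> hit
8 -> hit
7 -> miss, evict 1, frames [8, 4, 7]
9 -> miss, evict 7, frames [8, 4, 9]
4 -> hit
8 -> hit
Page faults: 5.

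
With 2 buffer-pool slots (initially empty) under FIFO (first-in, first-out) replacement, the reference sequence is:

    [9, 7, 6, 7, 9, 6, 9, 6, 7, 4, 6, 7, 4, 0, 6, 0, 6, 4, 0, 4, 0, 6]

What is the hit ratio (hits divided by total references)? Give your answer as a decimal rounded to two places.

0.36

9 → fault, frames (9)
7 → fault, frames (9 7)
6 → fault, evict 9, frames (7 6)
7 → hit
9 → fault, evict 7, frames (6 9)
6 → hit
9 → hit
6 → hit
7 → fault, evict 6, frames (9 7)
4 → fault, evict 9, frames (7 4)
6 → fault, evict 7, frames (4 6)
7 → fault, evict 4, frames (6 7)
4 → fault, evict 6, frames (7 4)
0 → fault, evict 7, frames (4 0)
6 → fault, evict 4, frames (0 6)
0 → hit
6 → hit
4 → fault, evict 0, frames (6 4)
0 → fault, evict 6, frames (4 0)
4 → hit
0 → hit
6 → fault, evict 4, frames (0 6)
Hits: 8 of 22 references → 8/22 = 0.3636.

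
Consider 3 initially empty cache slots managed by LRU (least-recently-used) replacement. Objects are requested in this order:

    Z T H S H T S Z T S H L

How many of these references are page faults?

Z → miss, frames {Z}
T → miss, frames {Z,T}
H → miss, frames {Z,T,H}
S → miss, evict Z, frames {T,H,S}
H → hit
T → hit
S → hit
Z → miss, evict H, frames {T,S,Z}
T → hit
S → hit
H → miss, evict Z, frames {T,S,H}
L → miss, evict T, frames {S,H,L}
Page faults: 7.

7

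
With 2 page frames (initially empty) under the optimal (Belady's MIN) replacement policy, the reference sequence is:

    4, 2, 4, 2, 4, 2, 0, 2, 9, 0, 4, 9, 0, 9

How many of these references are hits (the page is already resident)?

8

4 -> miss, frames [4]
2 -> miss, frames [4, 2]
4 -> hit
2 -> hit
4 -> hit
2 -> hit
0 -> miss, evict 4, frames [2, 0]
2 -> hit
9 -> miss, evict 2, frames [0, 9]
0 -> hit
4 -> miss, evict 0, frames [9, 4]
9 -> hit
0 -> miss, evict 4, frames [9, 0]
9 -> hit
Hits: 8.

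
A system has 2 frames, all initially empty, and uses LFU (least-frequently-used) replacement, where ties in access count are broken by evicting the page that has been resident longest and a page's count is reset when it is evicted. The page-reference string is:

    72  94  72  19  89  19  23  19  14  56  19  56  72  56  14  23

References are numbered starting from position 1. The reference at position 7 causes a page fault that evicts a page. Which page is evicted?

pos 1: 72: fault, frames {72}
pos 2: 94: fault, frames {72,94}
pos 3: 72: hit
pos 4: 19: fault, evict 94, frames {72,19}
pos 5: 89: fault, evict 19, frames {72,89}
pos 6: 19: fault, evict 89, frames {72,19}
pos 7: 23: fault, evict 19, frames {72,23}
At position 7, page 19 is evicted.

19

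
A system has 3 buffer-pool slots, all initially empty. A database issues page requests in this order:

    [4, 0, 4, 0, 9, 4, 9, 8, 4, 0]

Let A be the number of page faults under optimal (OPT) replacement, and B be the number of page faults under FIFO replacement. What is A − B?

Under OPT: F F . . F . . F . . → 4 faults.
Under FIFO: F F . . F . . F F F → 6 faults.
A − B = 4 − 6 = -2.

-2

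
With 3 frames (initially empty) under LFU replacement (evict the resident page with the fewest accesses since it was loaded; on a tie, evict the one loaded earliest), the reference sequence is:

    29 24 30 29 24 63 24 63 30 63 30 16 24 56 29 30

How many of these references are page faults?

29 → fault, frames {29}
24 → fault, frames {29,24}
30 → fault, frames {29,24,30}
29 → hit
24 → hit
63 → fault, evict 30, frames {29,24,63}
24 → hit
63 → hit
30 → fault, evict 29, frames {24,63,30}
63 → hit
30 → hit
16 → fault, evict 30, frames {24,63,16}
24 → hit
56 → fault, evict 16, frames {24,63,56}
29 → fault, evict 56, frames {24,63,29}
30 → fault, evict 29, frames {24,63,30}
Page faults: 9.

9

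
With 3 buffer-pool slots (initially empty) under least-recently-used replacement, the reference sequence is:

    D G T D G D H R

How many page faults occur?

D → miss, frames (D)
G → miss, frames (D G)
T → miss, frames (D G T)
D → hit
G → hit
D → hit
H → miss, evict T, frames (G D H)
R → miss, evict G, frames (D H R)
Page faults: 5.

5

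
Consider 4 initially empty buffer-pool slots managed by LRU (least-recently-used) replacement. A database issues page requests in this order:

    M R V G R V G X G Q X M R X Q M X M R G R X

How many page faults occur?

M -> miss, frames (M)
R -> miss, frames (M R)
V -> miss, frames (M R V)
G -> miss, frames (M R V G)
R -> hit
V -> hit
G -> hit
X -> miss, evict M, frames (R V G X)
G -> hit
Q -> miss, evict R, frames (V X G Q)
X -> hit
M -> miss, evict V, frames (G Q X M)
R -> miss, evict G, frames (Q X M R)
X -> hit
Q -> hit
M -> hit
X -> hit
M -> hit
R -> hit
G -> miss, evict Q, frames (X M R G)
R -> hit
X -> hit
Page faults: 9.

9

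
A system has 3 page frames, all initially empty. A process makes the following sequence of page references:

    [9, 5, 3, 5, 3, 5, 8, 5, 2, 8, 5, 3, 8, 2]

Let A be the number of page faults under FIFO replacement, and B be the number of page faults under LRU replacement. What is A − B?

2

Under FIFO: F F F . . . F . F . F F F F → 9 faults.
Under LRU: F F F . . . F . F . . F . F → 7 faults.
A − B = 9 − 7 = 2.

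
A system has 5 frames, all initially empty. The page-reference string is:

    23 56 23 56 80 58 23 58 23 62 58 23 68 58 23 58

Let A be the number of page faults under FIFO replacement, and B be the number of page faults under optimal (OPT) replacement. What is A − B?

1

Under FIFO: F F . . F F . . . F . . F . F . → 7 faults.
Under OPT: F F . . F F . . . F . . F . . . → 6 faults.
A − B = 7 − 6 = 1.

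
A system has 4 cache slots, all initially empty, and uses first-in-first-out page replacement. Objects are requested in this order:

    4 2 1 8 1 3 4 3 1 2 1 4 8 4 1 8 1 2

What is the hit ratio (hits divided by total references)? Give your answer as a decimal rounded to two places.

4 -> fault, frames {4}
2 -> fault, frames {4,2}
1 -> fault, frames {4,2,1}
8 -> fault, frames {4,2,1,8}
1 -> hit
3 -> fault, evict 4, frames {2,1,8,3}
4 -> fault, evict 2, frames {1,8,3,4}
3 -> hit
1 -> hit
2 -> fault, evict 1, frames {8,3,4,2}
1 -> fault, evict 8, frames {3,4,2,1}
4 -> hit
8 -> fault, evict 3, frames {4,2,1,8}
4 -> hit
1 -> hit
8 -> hit
1 -> hit
2 -> hit
Hits: 9 of 18 references → 9/18 = 0.5000.

0.50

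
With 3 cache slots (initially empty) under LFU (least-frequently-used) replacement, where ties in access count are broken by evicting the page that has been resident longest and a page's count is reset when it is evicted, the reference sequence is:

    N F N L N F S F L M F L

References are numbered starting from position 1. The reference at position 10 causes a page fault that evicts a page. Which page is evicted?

L

pos 1: N: fault, frames [N]
pos 2: F: fault, frames [N, F]
pos 3: N: hit
pos 4: L: fault, frames [N, F, L]
pos 5: N: hit
pos 6: F: hit
pos 7: S: fault, evict L, frames [N, F, S]
pos 8: F: hit
pos 9: L: fault, evict S, frames [N, F, L]
pos 10: M: fault, evict L, frames [N, F, M]
At position 10, page L is evicted.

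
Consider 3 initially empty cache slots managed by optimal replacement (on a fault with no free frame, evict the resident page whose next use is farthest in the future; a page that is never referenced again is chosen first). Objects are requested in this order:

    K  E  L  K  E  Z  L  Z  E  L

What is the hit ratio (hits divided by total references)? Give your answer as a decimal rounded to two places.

0.60

K: fault, frames {K}
E: fault, frames {K,E}
L: fault, frames {K,E,L}
K: hit
E: hit
Z: fault, evict K, frames {E,L,Z}
L: hit
Z: hit
E: hit
L: hit
Hits: 6 of 10 references → 6/10 = 0.6000.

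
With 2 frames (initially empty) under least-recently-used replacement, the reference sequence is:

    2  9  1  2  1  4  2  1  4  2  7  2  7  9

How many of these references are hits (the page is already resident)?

3

2: miss, frames {2}
9: miss, frames {2,9}
1: miss, evict 2, frames {9,1}
2: miss, evict 9, frames {1,2}
1: hit
4: miss, evict 2, frames {1,4}
2: miss, evict 1, frames {4,2}
1: miss, evict 4, frames {2,1}
4: miss, evict 2, frames {1,4}
2: miss, evict 1, frames {4,2}
7: miss, evict 4, frames {2,7}
2: hit
7: hit
9: miss, evict 2, frames {7,9}
Hits: 3.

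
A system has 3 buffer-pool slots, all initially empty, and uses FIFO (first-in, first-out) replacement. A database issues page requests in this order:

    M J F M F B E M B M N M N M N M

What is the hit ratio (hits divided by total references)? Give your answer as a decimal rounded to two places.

0.56

M → fault, frames (M)
J → fault, frames (M J)
F → fault, frames (M J F)
M → hit
F → hit
B → fault, evict M, frames (J F B)
E → fault, evict J, frames (F B E)
M → fault, evict F, frames (B E M)
B → hit
M → hit
N → fault, evict B, frames (E M N)
M → hit
N → hit
M → hit
N → hit
M → hit
Hits: 9 of 16 references → 9/16 = 0.5625.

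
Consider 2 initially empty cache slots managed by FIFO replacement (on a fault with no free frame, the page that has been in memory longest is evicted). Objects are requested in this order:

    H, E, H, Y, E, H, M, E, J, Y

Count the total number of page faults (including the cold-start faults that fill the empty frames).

8

H → miss, frames (H)
E → miss, frames (H E)
H → hit
Y → miss, evict H, frames (E Y)
E → hit
H → miss, evict E, frames (Y H)
M → miss, evict Y, frames (H M)
E → miss, evict H, frames (M E)
J → miss, evict M, frames (E J)
Y → miss, evict E, frames (J Y)
Page faults: 8.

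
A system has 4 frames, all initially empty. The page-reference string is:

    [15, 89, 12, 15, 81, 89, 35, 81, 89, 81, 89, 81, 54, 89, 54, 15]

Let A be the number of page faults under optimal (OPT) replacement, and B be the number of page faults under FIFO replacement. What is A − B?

Under OPT: F F F . F . F . . . . . F . . . → 6 faults.
Under FIFO: F F F . F . F . . . . . F F . F → 8 faults.
A − B = 6 − 8 = -2.

-2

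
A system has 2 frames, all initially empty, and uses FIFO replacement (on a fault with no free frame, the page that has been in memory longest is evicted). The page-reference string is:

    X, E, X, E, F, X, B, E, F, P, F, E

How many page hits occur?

X → miss, frames {X}
E → miss, frames {X,E}
X → hit
E → hit
F → miss, evict X, frames {E,F}
X → miss, evict E, frames {F,X}
B → miss, evict F, frames {X,B}
E → miss, evict X, frames {B,E}
F → miss, evict B, frames {E,F}
P → miss, evict E, frames {F,P}
F → hit
E → miss, evict F, frames {P,E}
Hits: 3.

3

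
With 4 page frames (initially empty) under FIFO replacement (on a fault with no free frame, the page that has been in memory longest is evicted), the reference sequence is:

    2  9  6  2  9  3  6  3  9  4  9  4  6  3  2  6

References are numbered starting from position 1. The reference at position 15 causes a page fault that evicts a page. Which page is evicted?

pos 1: 2 → miss, frames {2}
pos 2: 9 → miss, frames {2,9}
pos 3: 6 → miss, frames {2,9,6}
pos 4: 2 → hit
pos 5: 9 → hit
pos 6: 3 → miss, frames {2,9,6,3}
pos 7: 6 → hit
pos 8: 3 → hit
pos 9: 9 → hit
pos 10: 4 → miss, evict 2, frames {9,6,3,4}
pos 11: 9 → hit
pos 12: 4 → hit
pos 13: 6 → hit
pos 14: 3 → hit
pos 15: 2 → miss, evict 9, frames {6,3,4,2}
At position 15, page 9 is evicted.

9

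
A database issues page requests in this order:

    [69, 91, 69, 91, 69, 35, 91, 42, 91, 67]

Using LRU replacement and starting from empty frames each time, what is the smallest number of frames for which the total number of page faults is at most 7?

2

f=1: 10 faults
f=2: 6 faults
f=3: 5 faults
f=4: 5 faults
f=5: 5 faults
Smallest f with faults ≤ 7 is 2.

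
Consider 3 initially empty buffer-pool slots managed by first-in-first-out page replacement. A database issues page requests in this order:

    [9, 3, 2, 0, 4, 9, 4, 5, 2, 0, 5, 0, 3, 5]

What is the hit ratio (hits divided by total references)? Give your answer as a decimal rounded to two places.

0.21

9 → fault, frames (9)
3 → fault, frames (9 3)
2 → fault, frames (9 3 2)
0 → fault, evict 9, frames (3 2 0)
4 → fault, evict 3, frames (2 0 4)
9 → fault, evict 2, frames (0 4 9)
4 → hit
5 → fault, evict 0, frames (4 9 5)
2 → fault, evict 4, frames (9 5 2)
0 → fault, evict 9, frames (5 2 0)
5 → hit
0 → hit
3 → fault, evict 5, frames (2 0 3)
5 → fault, evict 2, frames (0 3 5)
Hits: 3 of 14 references → 3/14 = 0.2143.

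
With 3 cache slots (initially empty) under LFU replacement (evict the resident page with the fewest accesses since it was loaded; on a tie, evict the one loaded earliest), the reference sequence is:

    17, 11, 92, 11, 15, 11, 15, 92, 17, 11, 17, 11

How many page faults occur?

17: miss, frames (17)
11: miss, frames (17 11)
92: miss, frames (17 11 92)
11: hit
15: miss, evict 17, frames (11 92 15)
11: hit
15: hit
92: hit
17: miss, evict 92, frames (11 15 17)
11: hit
17: hit
11: hit
Page faults: 5.

5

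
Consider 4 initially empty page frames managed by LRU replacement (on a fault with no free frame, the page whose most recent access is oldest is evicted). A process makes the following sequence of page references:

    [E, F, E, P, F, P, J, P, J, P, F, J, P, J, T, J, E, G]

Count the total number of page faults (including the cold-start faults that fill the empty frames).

7

E -> fault, frames [E]
F -> fault, frames [E, F]
E -> hit
P -> fault, frames [F, E, P]
F -> hit
P -> hit
J -> fault, frames [E, F, P, J]
P -> hit
J -> hit
P -> hit
F -> hit
J -> hit
P -> hit
J -> hit
T -> fault, evict E, frames [F, P, J, T]
J -> hit
E -> fault, evict F, frames [P, T, J, E]
G -> fault, evict P, frames [T, J, E, G]
Page faults: 7.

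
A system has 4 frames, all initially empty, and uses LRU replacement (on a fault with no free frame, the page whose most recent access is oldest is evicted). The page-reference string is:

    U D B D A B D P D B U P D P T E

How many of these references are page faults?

U: fault, frames (U)
D: fault, frames (U D)
B: fault, frames (U D B)
D: hit
A: fault, frames (U B D A)
B: hit
D: hit
P: fault, evict U, frames (A B D P)
D: hit
B: hit
U: fault, evict A, frames (P D B U)
P: hit
D: hit
P: hit
T: fault, evict B, frames (U D P T)
E: fault, evict U, frames (D P T E)
Page faults: 8.

8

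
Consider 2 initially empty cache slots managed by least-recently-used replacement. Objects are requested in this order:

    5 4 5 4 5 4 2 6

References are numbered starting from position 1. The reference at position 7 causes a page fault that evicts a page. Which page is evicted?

5

pos 1: 5: fault, frames {5}
pos 2: 4: fault, frames {5,4}
pos 3: 5: hit
pos 4: 4: hit
pos 5: 5: hit
pos 6: 4: hit
pos 7: 2: fault, evict 5, frames {4,2}
At position 7, page 5 is evicted.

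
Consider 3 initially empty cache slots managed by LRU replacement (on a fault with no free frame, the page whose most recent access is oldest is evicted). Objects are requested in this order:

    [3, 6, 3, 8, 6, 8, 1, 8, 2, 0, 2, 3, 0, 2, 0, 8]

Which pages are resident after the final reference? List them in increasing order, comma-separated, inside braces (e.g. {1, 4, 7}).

3 -> miss, frames (3)
6 -> miss, frames (3 6)
3 -> hit
8 -> miss, frames (6 3 8)
6 -> hit
8 -> hit
1 -> miss, evict 3, frames (6 8 1)
8 -> hit
2 -> miss, evict 6, frames (1 8 2)
0 -> miss, evict 1, frames (8 2 0)
2 -> hit
3 -> miss, evict 8, frames (0 2 3)
0 -> hit
2 -> hit
0 -> hit
8 -> miss, evict 3, frames (2 0 8)

{0, 2, 8}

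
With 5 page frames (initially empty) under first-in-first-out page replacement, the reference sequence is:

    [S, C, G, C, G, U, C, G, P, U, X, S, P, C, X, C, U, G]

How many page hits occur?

S → fault, frames (S)
C → fault, frames (S C)
G → fault, frames (S C G)
C → hit
G → hit
U → fault, frames (S C G U)
C → hit
G → hit
P → fault, frames (S C G U P)
U → hit
X → fault, evict S, frames (C G U P X)
S → fault, evict C, frames (G U P X S)
P → hit
C → fault, evict G, frames (U P X S C)
X → hit
C → hit
U → hit
G → fault, evict U, frames (P X S C G)
Hits: 9.

9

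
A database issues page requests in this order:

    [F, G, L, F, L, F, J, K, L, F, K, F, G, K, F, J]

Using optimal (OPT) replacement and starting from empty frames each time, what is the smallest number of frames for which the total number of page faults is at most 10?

2

f=1: 16 faults
f=2: 9 faults
f=3: 7 faults
f=4: 6 faults
f=5: 5 faults
Smallest f with faults ≤ 10 is 2.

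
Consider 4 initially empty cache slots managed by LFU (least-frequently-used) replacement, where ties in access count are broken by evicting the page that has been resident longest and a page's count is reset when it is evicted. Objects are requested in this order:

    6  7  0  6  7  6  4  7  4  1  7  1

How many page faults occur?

6 → miss, frames (6)
7 → miss, frames (6 7)
0 → miss, frames (6 7 0)
6 → hit
7 → hit
6 → hit
4 → miss, frames (6 7 0 4)
7 → hit
4 → hit
1 → miss, evict 0, frames (6 7 4 1)
7 → hit
1 → hit
Page faults: 5.

5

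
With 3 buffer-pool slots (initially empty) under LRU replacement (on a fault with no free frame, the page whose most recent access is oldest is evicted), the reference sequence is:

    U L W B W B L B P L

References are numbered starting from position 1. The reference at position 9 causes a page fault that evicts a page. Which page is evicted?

pos 1: U → fault, frames [U]
pos 2: L → fault, frames [U, L]
pos 3: W → fault, frames [U, L, W]
pos 4: B → fault, evict U, frames [L, W, B]
pos 5: W → hit
pos 6: B → hit
pos 7: L → hit
pos 8: B → hit
pos 9: P → fault, evict W, frames [L, B, P]
At position 9, page W is evicted.

W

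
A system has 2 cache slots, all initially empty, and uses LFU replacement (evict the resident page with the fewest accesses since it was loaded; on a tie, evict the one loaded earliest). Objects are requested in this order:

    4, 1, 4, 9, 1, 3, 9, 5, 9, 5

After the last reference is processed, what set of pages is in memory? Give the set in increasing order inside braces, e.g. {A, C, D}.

4: miss, frames [4]
1: miss, frames [4, 1]
4: hit
9: miss, evict 1, frames [4, 9]
1: miss, evict 9, frames [4, 1]
3: miss, evict 1, frames [4, 3]
9: miss, evict 3, frames [4, 9]
5: miss, evict 9, frames [4, 5]
9: miss, evict 5, frames [4, 9]
5: miss, evict 9, frames [4, 5]

{4, 5}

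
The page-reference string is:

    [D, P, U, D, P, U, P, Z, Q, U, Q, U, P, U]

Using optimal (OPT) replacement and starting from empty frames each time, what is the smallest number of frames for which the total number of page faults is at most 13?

f=1: 14 faults
f=2: 7 faults
f=3: 5 faults
f=4: 5 faults
f=5: 5 faults
Smallest f with faults ≤ 13 is 2.

2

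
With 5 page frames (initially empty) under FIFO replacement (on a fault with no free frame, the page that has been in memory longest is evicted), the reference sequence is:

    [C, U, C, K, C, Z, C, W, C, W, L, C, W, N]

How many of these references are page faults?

C -> miss, frames {C}
U -> miss, frames {C,U}
C -> hit
K -> miss, frames {C,U,K}
C -> hit
Z -> miss, frames {C,U,K,Z}
C -> hit
W -> miss, frames {C,U,K,Z,W}
C -> hit
W -> hit
L -> miss, evict C, frames {U,K,Z,W,L}
C -> miss, evict U, frames {K,Z,W,L,C}
W -> hit
N -> miss, evict K, frames {Z,W,L,C,N}
Page faults: 8.

8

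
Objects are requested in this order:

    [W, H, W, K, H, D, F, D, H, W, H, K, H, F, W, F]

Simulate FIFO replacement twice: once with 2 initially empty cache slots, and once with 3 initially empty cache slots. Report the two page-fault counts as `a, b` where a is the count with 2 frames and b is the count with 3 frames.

2 frames: F F . F . F F . F F . F F F F . → 11 faults.
3 frames: F F . F . F F . F F . F . F . . → 9 faults.
9 < 11: adding a frame reduced faults, as is typical.

11, 9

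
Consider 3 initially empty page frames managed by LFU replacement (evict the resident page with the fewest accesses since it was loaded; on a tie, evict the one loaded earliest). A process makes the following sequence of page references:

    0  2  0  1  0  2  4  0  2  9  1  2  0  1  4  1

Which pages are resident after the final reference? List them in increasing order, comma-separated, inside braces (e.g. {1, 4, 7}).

{0, 1, 2}

0 -> miss, frames {0}
2 -> miss, frames {0,2}
0 -> hit
1 -> miss, frames {0,2,1}
0 -> hit
2 -> hit
4 -> miss, evict 1, frames {0,2,4}
0 -> hit
2 -> hit
9 -> miss, evict 4, frames {0,2,9}
1 -> miss, evict 9, frames {0,2,1}
2 -> hit
0 -> hit
1 -> hit
4 -> miss, evict 1, frames {0,2,4}
1 -> miss, evict 4, frames {0,2,1}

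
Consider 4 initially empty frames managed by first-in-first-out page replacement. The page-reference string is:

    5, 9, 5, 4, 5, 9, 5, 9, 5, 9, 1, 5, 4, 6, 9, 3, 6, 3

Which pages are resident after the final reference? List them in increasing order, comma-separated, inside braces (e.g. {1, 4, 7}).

{1, 3, 4, 6}

5 → miss, frames (5)
9 → miss, frames (5 9)
5 → hit
4 → miss, frames (5 9 4)
5 → hit
9 → hit
5 → hit
9 → hit
5 → hit
9 → hit
1 → miss, frames (5 9 4 1)
5 → hit
4 → hit
6 → miss, evict 5, frames (9 4 1 6)
9 → hit
3 → miss, evict 9, frames (4 1 6 3)
6 → hit
3 → hit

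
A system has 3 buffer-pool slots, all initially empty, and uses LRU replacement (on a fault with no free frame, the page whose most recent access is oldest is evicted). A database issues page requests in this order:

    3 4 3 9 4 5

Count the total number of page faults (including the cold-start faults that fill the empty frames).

3 → fault, frames (3)
4 → fault, frames (3 4)
3 → hit
9 → fault, frames (4 3 9)
4 → hit
5 → fault, evict 3, frames (9 4 5)
Page faults: 4.

4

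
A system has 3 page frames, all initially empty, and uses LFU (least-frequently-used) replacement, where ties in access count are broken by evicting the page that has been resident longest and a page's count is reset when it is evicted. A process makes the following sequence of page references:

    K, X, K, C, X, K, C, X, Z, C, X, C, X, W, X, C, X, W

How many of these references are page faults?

K: fault, frames [K]
X: fault, frames [K, X]
K: hit
C: fault, frames [K, X, C]
X: hit
K: hit
C: hit
X: hit
Z: fault, evict C, frames [K, X, Z]
C: fault, evict Z, frames [K, X, C]
X: hit
C: hit
X: hit
W: fault, evict C, frames [K, X, W]
X: hit
C: fault, evict W, frames [K, X, C]
X: hit
W: fault, evict C, frames [K, X, W]
Page faults: 8.

8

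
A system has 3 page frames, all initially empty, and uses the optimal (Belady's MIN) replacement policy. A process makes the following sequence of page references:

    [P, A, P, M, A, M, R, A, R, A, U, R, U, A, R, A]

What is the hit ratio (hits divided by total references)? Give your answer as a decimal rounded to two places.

0.69

P → fault, frames {P}
A → fault, frames {P,A}
P → hit
M → fault, frames {P,A,M}
A → hit
M → hit
R → fault, evict M, frames {P,A,R}
A → hit
R → hit
A → hit
U → fault, evict P, frames {A,R,U}
R → hit
U → hit
A → hit
R → hit
A → hit
Hits: 11 of 16 references → 11/16 = 0.6875.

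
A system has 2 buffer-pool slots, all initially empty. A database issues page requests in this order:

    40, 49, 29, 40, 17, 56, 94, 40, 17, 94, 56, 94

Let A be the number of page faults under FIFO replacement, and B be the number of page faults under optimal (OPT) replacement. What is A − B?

3

Under FIFO: F F F F F F F F F F F . → 11 faults.
Under OPT: F F F . F F F . F . F . → 8 faults.
A − B = 11 − 8 = 3.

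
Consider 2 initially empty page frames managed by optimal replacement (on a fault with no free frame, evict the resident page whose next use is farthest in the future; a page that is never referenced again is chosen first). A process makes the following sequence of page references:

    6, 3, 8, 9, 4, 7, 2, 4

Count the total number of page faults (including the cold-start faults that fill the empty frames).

6: fault, frames [6]
3: fault, frames [6, 3]
8: fault, evict 3, frames [6, 8]
9: fault, evict 8, frames [6, 9]
4: fault, evict 9, frames [6, 4]
7: fault, evict 6, frames [4, 7]
2: fault, evict 7, frames [4, 2]
4: hit
Page faults: 7.

7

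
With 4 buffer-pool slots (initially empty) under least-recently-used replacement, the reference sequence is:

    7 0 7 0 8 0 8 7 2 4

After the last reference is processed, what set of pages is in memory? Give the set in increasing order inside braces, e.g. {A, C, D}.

{2, 4, 7, 8}

7 -> miss, frames [7]
0 -> miss, frames [7, 0]
7 -> hit
0 -> hit
8 -> miss, frames [7, 0, 8]
0 -> hit
8 -> hit
7 -> hit
2 -> miss, frames [0, 8, 7, 2]
4 -> miss, evict 0, frames [8, 7, 2, 4]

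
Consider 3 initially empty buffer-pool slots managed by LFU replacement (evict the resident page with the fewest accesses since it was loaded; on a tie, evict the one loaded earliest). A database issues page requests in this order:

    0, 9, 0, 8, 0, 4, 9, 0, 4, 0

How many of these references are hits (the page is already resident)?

5

0 -> miss, frames [0]
9 -> miss, frames [0, 9]
0 -> hit
8 -> miss, frames [0, 9, 8]
0 -> hit
4 -> miss, evict 9, frames [0, 8, 4]
9 -> miss, evict 8, frames [0, 4, 9]
0 -> hit
4 -> hit
0 -> hit
Hits: 5.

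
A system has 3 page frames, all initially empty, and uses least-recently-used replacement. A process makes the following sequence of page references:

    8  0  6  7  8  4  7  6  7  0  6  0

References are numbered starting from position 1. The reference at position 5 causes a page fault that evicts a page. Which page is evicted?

pos 1: 8: miss, frames {8}
pos 2: 0: miss, frames {8,0}
pos 3: 6: miss, frames {8,0,6}
pos 4: 7: miss, evict 8, frames {0,6,7}
pos 5: 8: miss, evict 0, frames {6,7,8}
At position 5, page 0 is evicted.

0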